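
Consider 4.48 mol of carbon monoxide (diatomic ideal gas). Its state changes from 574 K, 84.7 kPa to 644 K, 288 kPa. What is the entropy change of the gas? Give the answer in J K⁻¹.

ΔS = -30.6 J/K

ΔS = nC_p ln(T₂/T₁) − nR ln(P₂/P₁), with C_p = 7R/2 = 29.1 J mol⁻¹ K⁻¹ for a diatomic ideal gas.
ΔS = 4.48 × [29.1 × ln(644/574) − 8.314 × ln(288/84.7)] = -30.6 J/K.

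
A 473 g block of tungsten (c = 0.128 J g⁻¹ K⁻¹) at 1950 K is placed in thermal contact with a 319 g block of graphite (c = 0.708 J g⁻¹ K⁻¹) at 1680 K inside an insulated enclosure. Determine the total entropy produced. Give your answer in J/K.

Energy balance: T_f = (m₁c₁T₁ + m₂c₂T₂)/(m₁c₁ + m₂c₂) = 1737.1 K.
ΔS₁ = m₁c₁ ln(T_f/T₁) = 60.544 × ln(1737.1/1950) = -7.0004 J/K.
ΔS₂ = m₂c₂ ln(T_f/T₂) = 225.852 × ln(1737.1/1680) = 7.5458 J/K.
ΔS_total = -7.0004 + 7.5458 = 0.545 J/K.

ΔS_total = 0.545 J/K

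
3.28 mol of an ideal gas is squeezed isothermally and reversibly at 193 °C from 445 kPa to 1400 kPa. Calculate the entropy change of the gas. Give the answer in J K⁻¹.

ΔS_gas = -31.3 J/K

For an isothermal ideal gas ΔS_gas = nR ln(P₁/P₂) = 3.28 × 8.314 × ln(445/1400) = -31.3 J/K.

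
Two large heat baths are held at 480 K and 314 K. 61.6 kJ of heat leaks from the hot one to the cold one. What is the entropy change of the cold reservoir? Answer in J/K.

ΔS_cold = 196 J/K

The cold reservoir gains heat Q, so ΔS_cold = +Q/T_C = 61600/314 = 196 J/K.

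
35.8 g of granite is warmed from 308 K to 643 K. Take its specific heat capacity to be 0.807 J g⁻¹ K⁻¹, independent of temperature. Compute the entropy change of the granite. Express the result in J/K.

ΔS = ∫dQ_rev/T = m c ln(T₂/T₁) = 35.8 × 0.807 × ln(643/308) = 21.3 J/K.

ΔS = 21.3 J/K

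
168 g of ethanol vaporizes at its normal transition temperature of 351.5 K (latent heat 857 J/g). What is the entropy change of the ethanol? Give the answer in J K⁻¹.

Heat absorbed by the substance: Q = mL = 168 × 857 = 143976 J.
At constant T, ΔS = Q_rev/T = 143976 / 351.5 = 410 J/K.

ΔS = 410 J/K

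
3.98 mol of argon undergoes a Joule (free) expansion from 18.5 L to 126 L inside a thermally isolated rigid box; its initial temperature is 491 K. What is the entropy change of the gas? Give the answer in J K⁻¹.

ΔS_gas = 63.5 J/K

No heat is exchanged and no work is done, so the ideal-gas temperature stays constant.
Entropy is a state function; using a reversible isothermal path, ΔS_gas = nR ln(V₂/V₁) = 3.98 × 8.314 × ln(126/18.5) = 63.5 J/K.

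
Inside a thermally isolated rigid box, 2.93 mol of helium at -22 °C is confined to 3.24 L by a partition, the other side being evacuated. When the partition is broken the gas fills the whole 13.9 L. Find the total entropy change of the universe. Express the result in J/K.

ΔS_universe = 35.5 J/K

No heat is exchanged and no work is done, so the ideal-gas temperature stays constant.
Entropy is a state function; using a reversible isothermal path, ΔS_gas = nR ln(V₂/V₁) = 2.93 × 8.314 × ln(13.9/3.24) = 35.5 J/K.
The insulated surroundings exchange no heat, so ΔS_surr = 0 and ΔS_universe = ΔS_gas.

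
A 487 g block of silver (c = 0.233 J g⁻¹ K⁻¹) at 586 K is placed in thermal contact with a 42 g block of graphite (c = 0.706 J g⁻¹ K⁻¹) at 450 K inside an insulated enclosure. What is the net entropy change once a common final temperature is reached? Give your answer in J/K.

ΔS_total = 0.778 J/K

Energy balance: T_f = (m₁c₁T₁ + m₂c₂T₂)/(m₁c₁ + m₂c₂) = 557.82 K.
ΔS₁ = m₁c₁ ln(T_f/T₁) = 113.471 × ln(557.82/586) = -5.591 J/K.
ΔS₂ = m₂c₂ ln(T_f/T₂) = 29.652 × ln(557.82/450) = 6.369 J/K.
ΔS_total = -5.591 + 6.369 = 0.778 J/K.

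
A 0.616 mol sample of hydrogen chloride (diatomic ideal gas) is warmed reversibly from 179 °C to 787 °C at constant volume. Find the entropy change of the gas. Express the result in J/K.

ΔS = 10.9 J/K

In kelvin: T₁ = 452.15 K, T₂ = 1060.15 K. At constant volume, ΔS = nC_V ln(T₂/T₁) with C_V = 5R/2 = 20.79 J mol⁻¹ K⁻¹.
ΔS = 0.616 × 20.79 × ln(1060.15/452.15) = 10.9 J/K.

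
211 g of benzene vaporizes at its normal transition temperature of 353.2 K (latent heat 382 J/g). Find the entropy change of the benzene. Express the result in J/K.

Heat absorbed by the substance: Q = mL = 211 × 382 = 80602 J.
At constant T, ΔS = Q_rev/T = 80602 / 353.2 = 228 J/K.

ΔS = 228 J/K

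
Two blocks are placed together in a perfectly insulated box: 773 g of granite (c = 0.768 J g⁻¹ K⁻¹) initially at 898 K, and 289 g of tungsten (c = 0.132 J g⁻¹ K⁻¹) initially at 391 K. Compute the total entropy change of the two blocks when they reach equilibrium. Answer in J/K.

ΔS_total = 9.81 J/K

Energy balance: T_f = (m₁c₁T₁ + m₂c₂T₂)/(m₁c₁ + m₂c₂) = 867.39 K.
ΔS₁ = m₁c₁ ln(T_f/T₁) = 593.664 × ln(867.39/898) = -20.59 J/K.
ΔS₂ = m₂c₂ ln(T_f/T₂) = 38.148 × ln(867.39/391) = 30.4 J/K.
ΔS_total = -20.59 + 30.4 = 9.81 J/K.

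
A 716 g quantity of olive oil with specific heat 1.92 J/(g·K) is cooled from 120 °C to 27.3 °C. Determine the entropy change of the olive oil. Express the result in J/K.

In kelvin: T₁ = 393.15 K, T₂ = 300.45 K. ΔS = ∫dQ_rev/T = m c ln(T₂/T₁) = 716 × 1.92 × ln(300.45/393.15) = -370 J/K.

ΔS = -370 J/K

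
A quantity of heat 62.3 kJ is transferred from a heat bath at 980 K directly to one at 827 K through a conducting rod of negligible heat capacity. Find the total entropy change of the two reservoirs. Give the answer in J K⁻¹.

ΔS_total = 11.8 J/K

ΔS_hot = −Q/T_H = −62300/980 = -63.57 J/K and ΔS_cold = +Q/T_C = 62300/827 = 75.33 J/K.
ΔS_total = -63.57 + 75.33 = 11.8 J/K, positive as the second law requires.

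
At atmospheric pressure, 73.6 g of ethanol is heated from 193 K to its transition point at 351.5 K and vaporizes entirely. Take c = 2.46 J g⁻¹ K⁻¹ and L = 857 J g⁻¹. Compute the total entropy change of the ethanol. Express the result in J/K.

ΔS = 288 J/K

Warming step: ΔS₁ = m c ln(T_tr/T_i) = 73.6 × 2.46 × ln(351.5/193) = 108.5 J/K.
Phase change: ΔS₂ = +mL/T_tr = 73.6 × 857 / 351.5 = 179.4 J/K.
ΔS_total = (108.5) + (179.4) = 288 J/K.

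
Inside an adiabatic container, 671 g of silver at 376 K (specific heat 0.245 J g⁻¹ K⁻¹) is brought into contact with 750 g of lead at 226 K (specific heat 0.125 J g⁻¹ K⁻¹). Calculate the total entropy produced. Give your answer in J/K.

Energy balance: T_f = (m₁c₁T₁ + m₂c₂T₂)/(m₁c₁ + m₂c₂) = 321.52 K.
ΔS₁ = m₁c₁ ln(T_f/T₁) = 164.395 × ln(321.52/376) = -25.73 J/K.
ΔS₂ = m₂c₂ ln(T_f/T₂) = 93.75 × ln(321.52/226) = 33.05 J/K.
ΔS_total = -25.73 + 33.05 = 7.32 J/K.

ΔS_total = 7.32 J/K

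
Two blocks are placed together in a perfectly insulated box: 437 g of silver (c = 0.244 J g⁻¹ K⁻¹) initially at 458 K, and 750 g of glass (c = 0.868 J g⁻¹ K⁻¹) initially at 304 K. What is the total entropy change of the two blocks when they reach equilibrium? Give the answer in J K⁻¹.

ΔS_total = 8.48 J/K

Energy balance: T_f = (m₁c₁T₁ + m₂c₂T₂)/(m₁c₁ + m₂c₂) = 325.67 K.
ΔS₁ = m₁c₁ ln(T_f/T₁) = 106.628 × ln(325.67/458) = -36.357 J/K.
ΔS₂ = m₂c₂ ln(T_f/T₂) = 651 × ln(325.67/304) = 44.834 J/K.
ΔS_total = -36.357 + 44.834 = 8.48 J/K.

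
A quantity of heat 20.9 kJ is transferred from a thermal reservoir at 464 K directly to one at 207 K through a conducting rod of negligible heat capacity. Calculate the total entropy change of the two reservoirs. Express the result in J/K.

ΔS_total = 55.9 J/K

ΔS_hot = −Q/T_H = −20900/464 = -45.043 J/K and ΔS_cold = +Q/T_C = 20900/207 = 100.97 J/K.
ΔS_total = -45.043 + 100.97 = 55.9 J/K, positive as the second law requires.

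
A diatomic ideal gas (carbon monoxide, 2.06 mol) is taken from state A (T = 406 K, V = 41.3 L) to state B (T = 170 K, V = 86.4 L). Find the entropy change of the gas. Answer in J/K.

Entropy is a state function: ΔS = nC_V ln(T₂/T₁) + nR ln(V₂/V₁), with C_V = 5R/2 = 20.79 J mol⁻¹ K⁻¹ for a diatomic ideal gas.
ΔS = 2.06 × [20.79 × ln(170/406) + 8.314 × ln(86.4/41.3)] = -24.6 J/K.

ΔS = -24.6 J/K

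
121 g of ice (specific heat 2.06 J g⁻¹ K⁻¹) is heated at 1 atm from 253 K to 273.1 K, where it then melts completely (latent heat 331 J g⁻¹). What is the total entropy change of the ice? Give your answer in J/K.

Warming step: ΔS₁ = m c ln(T_tr/T_i) = 121 × 2.06 × ln(273.1/253) = 19.06 J/K.
Phase change: ΔS₂ = +mL/T_tr = 121 × 331 / 273.1 = 146.7 J/K.
ΔS_total = (19.06) + (146.7) = 166 J/K.

ΔS = 166 J/K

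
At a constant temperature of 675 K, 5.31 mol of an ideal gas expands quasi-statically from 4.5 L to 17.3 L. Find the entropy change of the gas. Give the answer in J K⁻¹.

ΔS_gas = 59.5 J/K

For an isothermal ideal gas ΔS_gas = nR ln(V₂/V₁) = 5.31 × 8.314 × ln(17.3/4.5) = 59.5 J/K.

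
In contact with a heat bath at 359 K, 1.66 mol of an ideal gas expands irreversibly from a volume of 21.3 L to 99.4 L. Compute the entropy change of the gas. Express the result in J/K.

ΔS_gas = 21.3 J/K

Entropy is a state function, so ΔS_gas depends only on the end states.
For an isothermal ideal gas ΔS_gas = nR ln(V₂/V₁) = 1.66 × 8.314 × ln(99.4/21.3) = 21.3 J/K.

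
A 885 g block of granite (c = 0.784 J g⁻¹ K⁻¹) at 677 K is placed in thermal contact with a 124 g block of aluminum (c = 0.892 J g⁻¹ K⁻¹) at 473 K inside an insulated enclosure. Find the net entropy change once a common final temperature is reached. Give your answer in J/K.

ΔS_total = 5.62 J/K

Energy balance: T_f = (m₁c₁T₁ + m₂c₂T₂)/(m₁c₁ + m₂c₂) = 648.95 K.
ΔS₁ = m₁c₁ ln(T_f/T₁) = 693.84 × ln(648.95/677) = -29.36 J/K.
ΔS₂ = m₂c₂ ln(T_f/T₂) = 110.608 × ln(648.95/473) = 34.98 J/K.
ΔS_total = -29.36 + 34.98 = 5.62 J/K.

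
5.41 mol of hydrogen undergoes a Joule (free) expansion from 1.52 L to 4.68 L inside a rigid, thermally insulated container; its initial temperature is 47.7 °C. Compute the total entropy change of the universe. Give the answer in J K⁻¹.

ΔS_universe = 50.6 J/K

No heat is exchanged and no work is done, so the ideal-gas temperature stays constant.
Entropy is a state function; using a reversible isothermal path, ΔS_gas = nR ln(V₂/V₁) = 5.41 × 8.314 × ln(4.68/1.52) = 50.6 J/K.
The insulated surroundings exchange no heat, so ΔS_surr = 0 and ΔS_universe = ΔS_gas.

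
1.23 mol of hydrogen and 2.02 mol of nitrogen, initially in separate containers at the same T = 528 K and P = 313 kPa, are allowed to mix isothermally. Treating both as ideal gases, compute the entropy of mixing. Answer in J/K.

ΔS_mix = 17.9 J/K

Mole fractions: x_A = 1.23/3.25 = 0.378, x_B = 0.622.
ΔS_mix = −R(n_A ln x_A + n_B ln x_B) = −8.314 × (1.23 ln 0.378 + 2.02 ln 0.622) = 17.9 J/K.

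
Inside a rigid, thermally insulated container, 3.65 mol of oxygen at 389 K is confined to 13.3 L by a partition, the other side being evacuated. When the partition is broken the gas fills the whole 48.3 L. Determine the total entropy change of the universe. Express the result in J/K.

No heat is exchanged and no work is done, so the ideal-gas temperature stays constant.
Entropy is a state function; using a reversible isothermal path, ΔS_gas = nR ln(V₂/V₁) = 3.65 × 8.314 × ln(48.3/13.3) = 39.1 J/K.
The insulated surroundings exchange no heat, so ΔS_surr = 0 and ΔS_universe = ΔS_gas.

ΔS_universe = 39.1 J/K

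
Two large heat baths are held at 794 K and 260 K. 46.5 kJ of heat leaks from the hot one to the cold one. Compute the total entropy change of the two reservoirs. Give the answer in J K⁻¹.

ΔS_hot = −Q/T_H = −46500/794 = -58.56 J/K and ΔS_cold = +Q/T_C = 46500/260 = 178.8 J/K.
ΔS_total = -58.56 + 178.8 = 120 J/K, positive as the second law requires.

ΔS_total = 120 J/K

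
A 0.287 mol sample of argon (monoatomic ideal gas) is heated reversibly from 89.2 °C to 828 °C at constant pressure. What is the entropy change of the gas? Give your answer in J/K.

ΔS = 6.63 J/K

In kelvin: T₁ = 362.35 K, T₂ = 1101.15 K. At constant pressure, ΔS = nC_p ln(T₂/T₁) with C_p = 5R/2 = 20.79 J mol⁻¹ K⁻¹.
ΔS = 0.287 × 20.79 × ln(1101.15/362.35) = 6.63 J/K.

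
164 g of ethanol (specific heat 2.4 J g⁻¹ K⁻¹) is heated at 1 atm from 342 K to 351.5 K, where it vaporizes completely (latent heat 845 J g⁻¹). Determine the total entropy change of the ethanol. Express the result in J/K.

ΔS = 405 J/K

Warming step: ΔS₁ = m c ln(T_tr/T_i) = 164 × 2.4 × ln(351.5/342) = 10.78 J/K.
Phase change: ΔS₂ = +mL/T_tr = 164 × 845 / 351.5 = 394.3 J/K.
ΔS_total = (10.78) + (394.3) = 405 J/K.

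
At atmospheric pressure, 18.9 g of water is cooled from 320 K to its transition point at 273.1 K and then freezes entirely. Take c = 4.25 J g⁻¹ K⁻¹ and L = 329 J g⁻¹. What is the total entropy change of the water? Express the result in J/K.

ΔS = -35.5 J/K

Cooling step: ΔS₁ = m c ln(T_tr/T_i) = 18.9 × 4.25 × ln(273.1/320) = -12.73 J/K.
Phase change: ΔS₂ = −mL/T_tr = −18.9 × 329 / 273.1 = -22.77 J/K.
ΔS_total = (-12.73) + (-22.77) = -35.5 J/K.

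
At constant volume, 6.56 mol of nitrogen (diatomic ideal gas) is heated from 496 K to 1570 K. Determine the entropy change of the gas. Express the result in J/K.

At constant volume, ΔS = nC_V ln(T₂/T₁) with C_V = 5R/2 = 20.79 J mol⁻¹ K⁻¹.
ΔS = 6.56 × 20.79 × ln(1570/496) = 157 J/K.

ΔS = 157 J/K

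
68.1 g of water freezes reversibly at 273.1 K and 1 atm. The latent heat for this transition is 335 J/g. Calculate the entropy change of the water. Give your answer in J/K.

ΔS = -83.5 J/K

Heat released by the substance: Q = −mL = −68.1 × 335 = −22813.5 J.
At constant T, ΔS = Q_rev/T = −22813.5 / 273.1 = -83.5 J/K.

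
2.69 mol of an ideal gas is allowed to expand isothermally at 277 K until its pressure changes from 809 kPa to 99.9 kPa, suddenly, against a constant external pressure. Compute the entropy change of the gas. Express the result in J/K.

Entropy is a state function, so ΔS_gas depends only on the end states.
For an isothermal ideal gas ΔS_gas = nR ln(P₁/P₂) = 2.69 × 8.314 × ln(809/99.9) = 46.8 J/K.

ΔS_gas = 46.8 J/K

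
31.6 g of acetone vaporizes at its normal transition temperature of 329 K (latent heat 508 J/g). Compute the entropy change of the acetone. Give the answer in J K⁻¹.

ΔS = 48.8 J/K

Heat absorbed by the substance: Q = mL = 31.6 × 508 = 16052.8 J.
At constant T, ΔS = Q_rev/T = 16052.8 / 329 = 48.8 J/K.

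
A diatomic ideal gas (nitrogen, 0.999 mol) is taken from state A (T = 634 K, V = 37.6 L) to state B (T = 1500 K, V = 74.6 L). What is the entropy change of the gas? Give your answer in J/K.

ΔS = 23.6 J/K

Entropy is a state function: ΔS = nC_V ln(T₂/T₁) + nR ln(V₂/V₁), with C_V = 5R/2 = 20.79 J mol⁻¹ K⁻¹ for a diatomic ideal gas.
ΔS = 0.999 × [20.79 × ln(1500/634) + 8.314 × ln(74.6/37.6)] = 23.6 J/K.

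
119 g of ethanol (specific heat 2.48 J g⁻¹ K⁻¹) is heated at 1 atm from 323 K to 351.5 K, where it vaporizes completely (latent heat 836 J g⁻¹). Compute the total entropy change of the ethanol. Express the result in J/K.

Warming step: ΔS₁ = m c ln(T_tr/T_i) = 119 × 2.48 × ln(351.5/323) = 24.95 J/K.
Phase change: ΔS₂ = +mL/T_tr = 119 × 836 / 351.5 = 283 J/K.
ΔS_total = (24.95) + (283) = 308 J/K.

ΔS = 308 J/K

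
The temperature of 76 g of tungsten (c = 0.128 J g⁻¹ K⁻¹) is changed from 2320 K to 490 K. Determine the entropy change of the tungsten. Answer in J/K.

ΔS = ∫dQ_rev/T = m c ln(T₂/T₁) = 76 × 0.128 × ln(490/2320) = -15.1 J/K.

ΔS = -15.1 J/K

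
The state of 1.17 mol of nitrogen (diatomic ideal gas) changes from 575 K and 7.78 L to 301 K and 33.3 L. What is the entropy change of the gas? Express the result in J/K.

Entropy is a state function: ΔS = nC_V ln(T₂/T₁) + nR ln(V₂/V₁), with C_V = 5R/2 = 20.79 J mol⁻¹ K⁻¹ for a diatomic ideal gas.
ΔS = 1.17 × [20.79 × ln(301/575) + 8.314 × ln(33.3/7.78)] = -1.6 J/K.

ΔS = -1.6 J/K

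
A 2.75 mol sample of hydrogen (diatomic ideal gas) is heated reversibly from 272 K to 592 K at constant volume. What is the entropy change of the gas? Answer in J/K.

ΔS = 44.5 J/K

At constant volume, ΔS = nC_V ln(T₂/T₁) with C_V = 5R/2 = 20.79 J mol⁻¹ K⁻¹.
ΔS = 2.75 × 20.79 × ln(592/272) = 44.5 J/K.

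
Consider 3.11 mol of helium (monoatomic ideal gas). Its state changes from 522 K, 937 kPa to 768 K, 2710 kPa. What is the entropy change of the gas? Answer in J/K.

ΔS = -2.5 J/K

ΔS = nC_p ln(T₂/T₁) − nR ln(P₂/P₁), with C_p = 5R/2 = 20.79 J mol⁻¹ K⁻¹ for a monoatomic ideal gas.
ΔS = 3.11 × [20.79 × ln(768/522) − 8.314 × ln(2710/937)] = -2.5 J/K.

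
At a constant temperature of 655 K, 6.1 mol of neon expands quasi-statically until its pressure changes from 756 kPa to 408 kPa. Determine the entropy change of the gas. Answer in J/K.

ΔS_gas = 31.3 J/K

For an isothermal ideal gas ΔS_gas = nR ln(P₁/P₂) = 6.1 × 8.314 × ln(756/408) = 31.3 J/K.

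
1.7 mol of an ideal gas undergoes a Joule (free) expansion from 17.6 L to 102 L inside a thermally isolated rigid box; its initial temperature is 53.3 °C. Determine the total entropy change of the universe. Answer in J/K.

For an ideal gas in free expansion Q = 0 and W = 0, so T is unchanged.
Entropy is a state function; using a reversible isothermal path, ΔS_gas = nR ln(V₂/V₁) = 1.7 × 8.314 × ln(102/17.6) = 24.8 J/K.
The insulated surroundings exchange no heat, so ΔS_surr = 0 and ΔS_universe = ΔS_gas.

ΔS_universe = 24.8 J/K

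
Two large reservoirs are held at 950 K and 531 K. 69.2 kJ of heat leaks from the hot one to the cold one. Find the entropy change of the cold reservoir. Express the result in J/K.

The cold reservoir gains heat Q, so ΔS_cold = +Q/T_C = 69200/531 = 130 J/K.

ΔS_cold = 130 J/K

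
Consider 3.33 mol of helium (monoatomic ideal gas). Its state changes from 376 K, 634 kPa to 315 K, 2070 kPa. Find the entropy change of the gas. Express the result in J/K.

ΔS = -45 J/K

ΔS = nC_p ln(T₂/T₁) − nR ln(P₂/P₁), with C_p = 5R/2 = 20.79 J mol⁻¹ K⁻¹ for a monoatomic ideal gas.
ΔS = 3.33 × [20.79 × ln(315/376) − 8.314 × ln(2070/634)] = -45 J/K.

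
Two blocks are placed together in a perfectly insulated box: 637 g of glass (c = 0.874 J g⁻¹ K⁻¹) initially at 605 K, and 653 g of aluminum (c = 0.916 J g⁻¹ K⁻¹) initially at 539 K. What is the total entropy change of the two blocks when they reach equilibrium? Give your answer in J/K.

ΔS_total = 1.93 J/K

Energy balance: T_f = (m₁c₁T₁ + m₂c₂T₂)/(m₁c₁ + m₂c₂) = 570.82 K.
ΔS₁ = m₁c₁ ln(T_f/T₁) = 556.738 × ln(570.82/605) = -32.38 J/K.
ΔS₂ = m₂c₂ ln(T_f/T₂) = 598.148 × ln(570.82/539) = 34.31 J/K.
ΔS_total = -32.38 + 34.31 = 1.93 J/K.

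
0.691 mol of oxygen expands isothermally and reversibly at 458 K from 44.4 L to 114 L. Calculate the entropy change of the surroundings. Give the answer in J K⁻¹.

For an isothermal ideal gas ΔS_gas = nR ln(V₂/V₁) = 0.691 × 8.314 × ln(114/44.4) = 5.42 J/K.
The process is reversible, so ΔS_surr = −ΔS_gas = -5.42 J/K and ΔS_universe = 0.

ΔS_surr = -5.42 J/K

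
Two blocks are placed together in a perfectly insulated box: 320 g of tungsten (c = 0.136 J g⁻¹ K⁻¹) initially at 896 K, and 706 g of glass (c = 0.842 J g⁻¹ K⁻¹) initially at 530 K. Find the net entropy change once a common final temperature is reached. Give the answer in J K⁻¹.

ΔS_total = 6.52 J/K

Energy balance: T_f = (m₁c₁T₁ + m₂c₂T₂)/(m₁c₁ + m₂c₂) = 554.97 K.
ΔS₁ = m₁c₁ ln(T_f/T₁) = 43.52 × ln(554.97/896) = -20.847 J/K.
ΔS₂ = m₂c₂ ln(T_f/T₂) = 594.452 × ln(554.97/530) = 27.364 J/K.
ΔS_total = -20.847 + 27.364 = 6.52 J/K.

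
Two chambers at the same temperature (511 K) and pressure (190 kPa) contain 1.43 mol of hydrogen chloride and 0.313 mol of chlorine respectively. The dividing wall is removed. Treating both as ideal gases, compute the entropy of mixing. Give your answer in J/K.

Mole fractions: x_A = 1.43/1.74 = 0.82, x_B = 0.18.
ΔS_mix = −R(n_A ln x_A + n_B ln x_B) = −8.314 × (1.43 ln 0.82 + 0.313 ln 0.18) = 6.82 J/K.

ΔS_mix = 6.82 J/K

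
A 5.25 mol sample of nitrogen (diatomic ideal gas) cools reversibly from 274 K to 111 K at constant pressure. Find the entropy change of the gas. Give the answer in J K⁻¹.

ΔS = -138 J/K

At constant pressure, ΔS = nC_p ln(T₂/T₁) with C_p = 7R/2 = 29.1 J mol⁻¹ K⁻¹.
ΔS = 5.25 × 29.1 × ln(111/274) = -138 J/K.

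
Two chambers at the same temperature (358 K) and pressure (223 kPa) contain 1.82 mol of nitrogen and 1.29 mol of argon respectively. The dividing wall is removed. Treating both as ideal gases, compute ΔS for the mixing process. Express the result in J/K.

Mole fractions: x_A = 1.82/3.11 = 0.585, x_B = 0.415.
ΔS_mix = −R(n_A ln x_A + n_B ln x_B) = −8.314 × (1.82 ln 0.585 + 1.29 ln 0.415) = 17.5 J/K.

ΔS_mix = 17.5 J/K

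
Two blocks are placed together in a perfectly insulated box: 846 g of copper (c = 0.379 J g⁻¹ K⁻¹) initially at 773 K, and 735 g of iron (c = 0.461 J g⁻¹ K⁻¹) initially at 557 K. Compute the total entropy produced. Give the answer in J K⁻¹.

ΔS_total = 8.83 J/K

Energy balance: T_f = (m₁c₁T₁ + m₂c₂T₂)/(m₁c₁ + m₂c₂) = 662.02 K.
ΔS₁ = m₁c₁ ln(T_f/T₁) = 320.634 × ln(662.02/773) = -49.693 J/K.
ΔS₂ = m₂c₂ ln(T_f/T₂) = 338.835 × ln(662.02/557) = 58.527 J/K.
ΔS_total = -49.693 + 58.527 = 8.83 J/K.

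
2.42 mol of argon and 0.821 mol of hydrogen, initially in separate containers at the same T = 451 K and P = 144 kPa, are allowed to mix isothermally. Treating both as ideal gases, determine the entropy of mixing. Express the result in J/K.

Mole fractions: x_A = 2.42/3.24 = 0.747, x_B = 0.253.
ΔS_mix = −R(n_A ln x_A + n_B ln x_B) = −8.314 × (2.42 ln 0.747 + 0.821 ln 0.253) = 15.2 J/K.

ΔS_mix = 15.2 J/K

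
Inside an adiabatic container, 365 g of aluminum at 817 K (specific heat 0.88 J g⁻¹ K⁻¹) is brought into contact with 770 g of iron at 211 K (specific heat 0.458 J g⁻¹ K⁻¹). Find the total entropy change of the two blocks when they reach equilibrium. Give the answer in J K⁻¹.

Energy balance: T_f = (m₁c₁T₁ + m₂c₂T₂)/(m₁c₁ + m₂c₂) = 499.85 K.
ΔS₁ = m₁c₁ ln(T_f/T₁) = 321.2 × ln(499.85/817) = -157.8 J/K.
ΔS₂ = m₂c₂ ln(T_f/T₂) = 352.66 × ln(499.85/211) = 304.2 J/K.
ΔS_total = -157.8 + 304.2 = 146 J/K.

ΔS_total = 146 J/K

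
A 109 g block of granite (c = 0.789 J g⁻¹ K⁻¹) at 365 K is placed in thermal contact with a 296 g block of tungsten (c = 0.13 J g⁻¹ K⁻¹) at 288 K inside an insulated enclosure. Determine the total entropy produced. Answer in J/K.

Energy balance: T_f = (m₁c₁T₁ + m₂c₂T₂)/(m₁c₁ + m₂c₂) = 341.2 K.
ΔS₁ = m₁c₁ ln(T_f/T₁) = 86.001 × ln(341.2/365) = -5.7996 J/K.
ΔS₂ = m₂c₂ ln(T_f/T₂) = 38.48 × ln(341.2/288) = 6.5224 J/K.
ΔS_total = -5.7996 + 6.5224 = 0.723 J/K.

ΔS_total = 0.723 J/K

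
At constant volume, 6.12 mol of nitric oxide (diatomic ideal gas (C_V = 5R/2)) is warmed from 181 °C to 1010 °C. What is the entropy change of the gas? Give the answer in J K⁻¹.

In kelvin: T₁ = 454.15 K, T₂ = 1283.15 K. At constant volume, ΔS = nC_V ln(T₂/T₁) with C_V = 5R/2 = 20.79 J mol⁻¹ K⁻¹.
ΔS = 6.12 × 20.79 × ln(1283.15/454.15) = 132 J/K.

ΔS = 132 J/K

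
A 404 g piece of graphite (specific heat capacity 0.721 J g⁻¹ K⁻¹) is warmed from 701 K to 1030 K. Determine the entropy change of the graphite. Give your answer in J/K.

ΔS = ∫dQ_rev/T = m c ln(T₂/T₁) = 404 × 0.721 × ln(1030/701) = 112 J/K.

ΔS = 112 J/K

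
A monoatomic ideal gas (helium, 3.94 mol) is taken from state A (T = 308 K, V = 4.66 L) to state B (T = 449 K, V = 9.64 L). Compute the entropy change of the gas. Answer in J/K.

ΔS = 42.3 J/K

Entropy is a state function: ΔS = nC_V ln(T₂/T₁) + nR ln(V₂/V₁), with C_V = 3R/2 = 12.47 J mol⁻¹ K⁻¹ for a monoatomic ideal gas.
ΔS = 3.94 × [12.47 × ln(449/308) + 8.314 × ln(9.64/4.66)] = 42.3 J/K.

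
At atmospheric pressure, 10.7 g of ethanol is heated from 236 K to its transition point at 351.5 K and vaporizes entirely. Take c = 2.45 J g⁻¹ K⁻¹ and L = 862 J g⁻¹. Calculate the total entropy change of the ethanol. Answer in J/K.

ΔS = 36.7 J/K

Warming step: ΔS₁ = m c ln(T_tr/T_i) = 10.7 × 2.45 × ln(351.5/236) = 10.44 J/K.
Phase change: ΔS₂ = +mL/T_tr = 10.7 × 862 / 351.5 = 26.24 J/K.
ΔS_total = (10.44) + (26.24) = 36.7 J/K.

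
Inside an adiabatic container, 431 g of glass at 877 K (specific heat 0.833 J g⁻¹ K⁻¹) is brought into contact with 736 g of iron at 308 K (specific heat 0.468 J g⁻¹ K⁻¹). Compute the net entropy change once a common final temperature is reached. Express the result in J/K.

Energy balance: T_f = (m₁c₁T₁ + m₂c₂T₂)/(m₁c₁ + m₂c₂) = 598.39 K.
ΔS₁ = m₁c₁ ln(T_f/T₁) = 359.023 × ln(598.39/877) = -137.24 J/K.
ΔS₂ = m₂c₂ ln(T_f/T₂) = 344.448 × ln(598.39/308) = 228.77 J/K.
ΔS_total = -137.24 + 228.77 = 91.5 J/K.

ΔS_total = 91.5 J/K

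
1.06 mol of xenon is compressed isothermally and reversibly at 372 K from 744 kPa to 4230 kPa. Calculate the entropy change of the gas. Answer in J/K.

For an isothermal ideal gas ΔS_gas = nR ln(P₁/P₂) = 1.06 × 8.314 × ln(744/4230) = -15.3 J/K.

ΔS_gas = -15.3 J/K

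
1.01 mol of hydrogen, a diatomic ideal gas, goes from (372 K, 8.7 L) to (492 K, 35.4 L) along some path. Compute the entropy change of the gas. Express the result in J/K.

ΔS = 17.7 J/K

Entropy is a state function: ΔS = nC_V ln(T₂/T₁) + nR ln(V₂/V₁), with C_V = 5R/2 = 20.79 J mol⁻¹ K⁻¹ for a diatomic ideal gas.
ΔS = 1.01 × [20.79 × ln(492/372) + 8.314 × ln(35.4/8.7)] = 17.7 J/K.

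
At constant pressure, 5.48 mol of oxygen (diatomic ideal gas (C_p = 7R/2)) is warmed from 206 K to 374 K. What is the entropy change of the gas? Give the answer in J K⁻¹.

At constant pressure, ΔS = nC_p ln(T₂/T₁) with C_p = 7R/2 = 29.1 J mol⁻¹ K⁻¹.
ΔS = 5.48 × 29.1 × ln(374/206) = 95.1 J/K.

ΔS = 95.1 J/K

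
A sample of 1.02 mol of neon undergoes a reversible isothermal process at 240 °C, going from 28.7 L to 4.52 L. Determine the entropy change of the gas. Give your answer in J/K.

For an isothermal ideal gas ΔS_gas = nR ln(V₂/V₁) = 1.02 × 8.314 × ln(4.52/28.7) = -15.7 J/K.

ΔS_gas = -15.7 J/K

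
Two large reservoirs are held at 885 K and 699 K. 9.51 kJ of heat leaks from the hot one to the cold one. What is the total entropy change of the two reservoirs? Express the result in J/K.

ΔS_total = 2.86 J/K

ΔS_hot = −Q/T_H = −9510/885 = -10.75 J/K and ΔS_cold = +Q/T_C = 9510/699 = 13.61 J/K.
ΔS_total = -10.75 + 13.61 = 2.86 J/K, positive as the second law requires.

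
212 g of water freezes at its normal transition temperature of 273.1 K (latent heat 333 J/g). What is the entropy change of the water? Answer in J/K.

Heat released by the substance: Q = −mL = −212 × 333 = −70596 J.
At constant T, ΔS = Q_rev/T = −70596 / 273.1 = -258 J/K.

ΔS = -258 J/K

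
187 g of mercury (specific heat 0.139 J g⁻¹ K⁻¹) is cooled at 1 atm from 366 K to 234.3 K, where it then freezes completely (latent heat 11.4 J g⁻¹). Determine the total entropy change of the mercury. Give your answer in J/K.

ΔS = -20.7 J/K

Cooling step: ΔS₁ = m c ln(T_tr/T_i) = 187 × 0.139 × ln(234.3/366) = -11.59 J/K.
Phase change: ΔS₂ = −mL/T_tr = −187 × 11.4 / 234.3 = -9.099 J/K.
ΔS_total = (-11.59) + (-9.099) = -20.7 J/K.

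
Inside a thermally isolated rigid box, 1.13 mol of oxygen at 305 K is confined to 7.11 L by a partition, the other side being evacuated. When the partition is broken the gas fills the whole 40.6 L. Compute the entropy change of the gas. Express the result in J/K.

ΔS_gas = 16.4 J/K

For an ideal gas in free expansion Q = 0 and W = 0, so T is unchanged.
Entropy is a state function; using a reversible isothermal path, ΔS_gas = nR ln(V₂/V₁) = 1.13 × 8.314 × ln(40.6/7.11) = 16.4 J/K.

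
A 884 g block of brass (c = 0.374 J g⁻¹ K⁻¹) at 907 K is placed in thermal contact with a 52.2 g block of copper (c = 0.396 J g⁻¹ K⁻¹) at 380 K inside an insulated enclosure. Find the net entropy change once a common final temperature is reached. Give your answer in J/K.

ΔS_total = 5.76 J/K

Energy balance: T_f = (m₁c₁T₁ + m₂c₂T₂)/(m₁c₁ + m₂c₂) = 875.99 K.
ΔS₁ = m₁c₁ ln(T_f/T₁) = 330.616 × ln(875.99/907) = -11.5 J/K.
ΔS₂ = m₂c₂ ln(T_f/T₂) = 20.6712 × ln(875.99/380) = 17.26 J/K.
ΔS_total = -11.5 + 17.26 = 5.76 J/K.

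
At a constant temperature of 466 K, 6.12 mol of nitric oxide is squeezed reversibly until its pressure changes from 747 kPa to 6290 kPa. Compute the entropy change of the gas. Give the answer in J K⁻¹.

For an isothermal ideal gas ΔS_gas = nR ln(P₁/P₂) = 6.12 × 8.314 × ln(747/6290) = -108 J/K.

ΔS_gas = -108 J/K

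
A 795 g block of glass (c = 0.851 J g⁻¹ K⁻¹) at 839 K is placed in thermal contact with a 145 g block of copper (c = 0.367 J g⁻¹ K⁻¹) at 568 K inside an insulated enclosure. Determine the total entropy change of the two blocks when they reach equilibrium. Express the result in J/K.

ΔS_total = 3.36 J/K

Energy balance: T_f = (m₁c₁T₁ + m₂c₂T₂)/(m₁c₁ + m₂c₂) = 819.24 K.
ΔS₁ = m₁c₁ ln(T_f/T₁) = 676.545 × ln(819.24/839) = -16.13 J/K.
ΔS₂ = m₂c₂ ln(T_f/T₂) = 53.215 × ln(819.24/568) = 19.49 J/K.
ΔS_total = -16.13 + 19.49 = 3.36 J/K.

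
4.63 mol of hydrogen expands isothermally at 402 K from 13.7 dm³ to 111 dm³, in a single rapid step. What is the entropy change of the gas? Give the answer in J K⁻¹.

ΔS_gas = 80.5 J/K

Entropy is a state function, so ΔS_gas depends only on the end states.
For an isothermal ideal gas ΔS_gas = nR ln(V₂/V₁) = 4.63 × 8.314 × ln(111/13.7) = 80.5 J/K.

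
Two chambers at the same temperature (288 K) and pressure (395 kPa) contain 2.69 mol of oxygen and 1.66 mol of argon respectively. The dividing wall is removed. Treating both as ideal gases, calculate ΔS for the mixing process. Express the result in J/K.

Mole fractions: x_A = 2.69/4.35 = 0.618, x_B = 0.382.
ΔS_mix = −R(n_A ln x_A + n_B ln x_B) = −8.314 × (2.69 ln 0.618 + 1.66 ln 0.382) = 24 J/K.

ΔS_mix = 24 J/K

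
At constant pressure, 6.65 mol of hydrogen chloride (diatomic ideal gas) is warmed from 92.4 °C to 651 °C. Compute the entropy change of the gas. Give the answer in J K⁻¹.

ΔS = 179 J/K

In kelvin: T₁ = 365.55 K, T₂ = 924.15 K. At constant pressure, ΔS = nC_p ln(T₂/T₁) with C_p = 7R/2 = 29.1 J mol⁻¹ K⁻¹.
ΔS = 6.65 × 29.1 × ln(924.15/365.55) = 179 J/K.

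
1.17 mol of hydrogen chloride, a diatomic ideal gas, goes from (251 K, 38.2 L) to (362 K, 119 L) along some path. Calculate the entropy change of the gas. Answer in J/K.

ΔS = 20 J/K

Entropy is a state function: ΔS = nC_V ln(T₂/T₁) + nR ln(V₂/V₁), with C_V = 5R/2 = 20.79 J mol⁻¹ K⁻¹ for a diatomic ideal gas.
ΔS = 1.17 × [20.79 × ln(362/251) + 8.314 × ln(119/38.2)] = 20 J/K.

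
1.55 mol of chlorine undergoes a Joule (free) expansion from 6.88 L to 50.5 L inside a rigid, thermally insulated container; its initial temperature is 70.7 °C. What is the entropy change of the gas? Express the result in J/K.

ΔS_gas = 25.7 J/K

For an ideal gas in free expansion Q = 0 and W = 0, so T is unchanged.
Entropy is a state function; using a reversible isothermal path, ΔS_gas = nR ln(V₂/V₁) = 1.55 × 8.314 × ln(50.5/6.88) = 25.7 J/K.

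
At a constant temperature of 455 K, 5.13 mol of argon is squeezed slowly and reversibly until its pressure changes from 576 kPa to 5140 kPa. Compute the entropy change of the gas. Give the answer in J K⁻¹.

For an isothermal ideal gas ΔS_gas = nR ln(P₁/P₂) = 5.13 × 8.314 × ln(576/5140) = -93.3 J/K.

ΔS_gas = -93.3 J/K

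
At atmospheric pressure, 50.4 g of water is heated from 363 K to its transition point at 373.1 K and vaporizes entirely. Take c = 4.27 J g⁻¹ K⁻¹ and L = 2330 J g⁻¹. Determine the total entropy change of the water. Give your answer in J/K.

ΔS = 321 J/K

Warming step: ΔS₁ = m c ln(T_tr/T_i) = 50.4 × 4.27 × ln(373.1/363) = 5.906 J/K.
Phase change: ΔS₂ = +mL/T_tr = 50.4 × 2330 / 373.1 = 314.7 J/K.
ΔS_total = (5.906) + (314.7) = 321 J/K.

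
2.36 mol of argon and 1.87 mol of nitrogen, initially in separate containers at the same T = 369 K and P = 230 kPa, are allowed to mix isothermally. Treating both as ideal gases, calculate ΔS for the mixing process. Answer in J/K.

ΔS_mix = 24.1 J/K

Mole fractions: x_A = 2.36/4.23 = 0.558, x_B = 0.442.
ΔS_mix = −R(n_A ln x_A + n_B ln x_B) = −8.314 × (2.36 ln 0.558 + 1.87 ln 0.442) = 24.1 J/K.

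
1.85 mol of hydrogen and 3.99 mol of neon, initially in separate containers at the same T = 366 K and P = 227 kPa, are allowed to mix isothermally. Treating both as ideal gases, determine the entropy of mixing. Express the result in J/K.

ΔS_mix = 30.3 J/K

Mole fractions: x_A = 1.85/5.84 = 0.317, x_B = 0.683.
ΔS_mix = −R(n_A ln x_A + n_B ln x_B) = −8.314 × (1.85 ln 0.317 + 3.99 ln 0.683) = 30.3 J/K.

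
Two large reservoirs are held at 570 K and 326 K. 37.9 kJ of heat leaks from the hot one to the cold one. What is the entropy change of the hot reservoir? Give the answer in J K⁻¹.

ΔS_hot = -66.5 J/K

The hot reservoir loses heat Q, so ΔS_hot = −Q/T_H = −37900/570 = -66.5 J/K.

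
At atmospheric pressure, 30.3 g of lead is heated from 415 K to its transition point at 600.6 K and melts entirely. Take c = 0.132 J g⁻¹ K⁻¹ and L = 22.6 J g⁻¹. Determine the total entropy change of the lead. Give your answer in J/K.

ΔS = 2.62 J/K

Warming step: ΔS₁ = m c ln(T_tr/T_i) = 30.3 × 0.132 × ln(600.6/415) = 1.478 J/K.
Phase change: ΔS₂ = +mL/T_tr = 30.3 × 22.6 / 600.6 = 1.14 J/K.
ΔS_total = (1.478) + (1.14) = 2.62 J/K.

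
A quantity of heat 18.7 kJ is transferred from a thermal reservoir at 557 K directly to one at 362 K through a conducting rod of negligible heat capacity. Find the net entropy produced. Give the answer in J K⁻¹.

ΔS_hot = −Q/T_H = −18700/557 = -33.57 J/K and ΔS_cold = +Q/T_C = 18700/362 = 51.66 J/K.
ΔS_total = -33.57 + 51.66 = 18.1 J/K, positive as the second law requires.

ΔS_total = 18.1 J/K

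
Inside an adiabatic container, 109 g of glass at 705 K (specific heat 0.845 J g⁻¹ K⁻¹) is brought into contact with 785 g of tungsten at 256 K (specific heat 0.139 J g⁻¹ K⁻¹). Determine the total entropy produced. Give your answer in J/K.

Energy balance: T_f = (m₁c₁T₁ + m₂c₂T₂)/(m₁c₁ + m₂c₂) = 461.52 K.
ΔS₁ = m₁c₁ ln(T_f/T₁) = 92.105 × ln(461.52/705) = -39.02 J/K.
ΔS₂ = m₂c₂ ln(T_f/T₂) = 109.115 × ln(461.52/256) = 64.31 J/K.
ΔS_total = -39.02 + 64.31 = 25.3 J/K.

ΔS_total = 25.3 J/K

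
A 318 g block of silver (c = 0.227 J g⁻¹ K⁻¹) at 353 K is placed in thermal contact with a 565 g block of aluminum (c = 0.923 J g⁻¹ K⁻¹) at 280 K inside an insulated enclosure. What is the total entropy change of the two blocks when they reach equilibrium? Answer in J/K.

Energy balance: T_f = (m₁c₁T₁ + m₂c₂T₂)/(m₁c₁ + m₂c₂) = 288.88 K.
ΔS₁ = m₁c₁ ln(T_f/T₁) = 72.186 × ln(288.88/353) = -14.47 J/K.
ΔS₂ = m₂c₂ ln(T_f/T₂) = 521.495 × ln(288.88/280) = 16.27 J/K.
ΔS_total = -14.47 + 16.27 = 1.8 J/K.

ΔS_total = 1.8 J/K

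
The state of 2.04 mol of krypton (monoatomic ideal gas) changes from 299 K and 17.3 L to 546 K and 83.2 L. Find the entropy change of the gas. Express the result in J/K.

Entropy is a state function: ΔS = nC_V ln(T₂/T₁) + nR ln(V₂/V₁), with C_V = 3R/2 = 12.47 J mol⁻¹ K⁻¹ for a monoatomic ideal gas.
ΔS = 2.04 × [12.47 × ln(546/299) + 8.314 × ln(83.2/17.3)] = 42 J/K.

ΔS = 42 J/K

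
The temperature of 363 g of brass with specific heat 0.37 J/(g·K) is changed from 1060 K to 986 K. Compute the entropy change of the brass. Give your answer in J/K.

ΔS = -9.72 J/K

ΔS = ∫dQ_rev/T = m c ln(T₂/T₁) = 363 × 0.37 × ln(986/1060) = -9.72 J/K.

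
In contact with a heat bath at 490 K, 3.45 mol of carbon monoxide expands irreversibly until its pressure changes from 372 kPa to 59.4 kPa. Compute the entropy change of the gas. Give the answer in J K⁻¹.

Entropy is a state function, so ΔS_gas depends only on the end states.
For an isothermal ideal gas ΔS_gas = nR ln(P₁/P₂) = 3.45 × 8.314 × ln(372/59.4) = 52.6 J/K.

ΔS_gas = 52.6 J/K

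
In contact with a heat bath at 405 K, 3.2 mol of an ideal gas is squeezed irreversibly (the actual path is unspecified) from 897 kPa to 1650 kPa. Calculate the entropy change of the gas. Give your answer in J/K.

Entropy is a state function, so ΔS_gas depends only on the end states.
For an isothermal ideal gas ΔS_gas = nR ln(P₁/P₂) = 3.2 × 8.314 × ln(897/1650) = -16.2 J/K.

ΔS_gas = -16.2 J/K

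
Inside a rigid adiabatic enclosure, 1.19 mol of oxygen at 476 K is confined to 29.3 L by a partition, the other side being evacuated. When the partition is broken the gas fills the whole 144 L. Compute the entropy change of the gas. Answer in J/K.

ΔS_gas = 15.8 J/K

For an ideal gas in free expansion Q = 0 and W = 0, so T is unchanged.
Entropy is a state function; using a reversible isothermal path, ΔS_gas = nR ln(V₂/V₁) = 1.19 × 8.314 × ln(144/29.3) = 15.8 J/K.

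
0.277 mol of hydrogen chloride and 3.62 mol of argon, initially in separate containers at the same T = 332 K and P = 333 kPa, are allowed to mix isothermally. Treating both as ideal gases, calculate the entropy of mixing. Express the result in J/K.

Mole fractions: x_A = 0.277/3.9 = 0.0711, x_B = 0.929.
ΔS_mix = −R(n_A ln x_A + n_B ln x_B) = −8.314 × (0.277 ln 0.0711 + 3.62 ln 0.929) = 8.31 J/K.

ΔS_mix = 8.31 J/K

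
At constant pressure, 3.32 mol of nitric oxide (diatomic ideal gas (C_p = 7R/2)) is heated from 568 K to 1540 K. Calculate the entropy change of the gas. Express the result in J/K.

ΔS = 96.4 J/K

At constant pressure, ΔS = nC_p ln(T₂/T₁) with C_p = 7R/2 = 29.1 J mol⁻¹ K⁻¹.
ΔS = 3.32 × 29.1 × ln(1540/568) = 96.4 J/K.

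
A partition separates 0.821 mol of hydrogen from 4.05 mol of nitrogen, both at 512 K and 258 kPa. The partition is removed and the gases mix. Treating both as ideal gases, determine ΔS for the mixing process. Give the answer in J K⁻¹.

ΔS_mix = 18.4 J/K

Mole fractions: x_A = 0.821/4.87 = 0.169, x_B = 0.831.
ΔS_mix = −R(n_A ln x_A + n_B ln x_B) = −8.314 × (0.821 ln 0.169 + 4.05 ln 0.831) = 18.4 J/K.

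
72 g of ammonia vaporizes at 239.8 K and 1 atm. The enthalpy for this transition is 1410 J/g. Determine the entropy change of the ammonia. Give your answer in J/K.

ΔS = 423 J/K

Heat absorbed by the substance: Q = mL = 72 × 1410 = 101520 J.
At constant T, ΔS = Q_rev/T = 101520 / 239.8 = 423 J/K.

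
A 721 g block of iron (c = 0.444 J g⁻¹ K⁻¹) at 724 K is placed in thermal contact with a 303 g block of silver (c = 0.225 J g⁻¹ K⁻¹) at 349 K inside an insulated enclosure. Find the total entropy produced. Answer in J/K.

Energy balance: T_f = (m₁c₁T₁ + m₂c₂T₂)/(m₁c₁ + m₂c₂) = 658.16 K.
ΔS₁ = m₁c₁ ln(T_f/T₁) = 320.124 × ln(658.16/724) = -30.52 J/K.
ΔS₂ = m₂c₂ ln(T_f/T₂) = 68.175 × ln(658.16/349) = 43.25 J/K.
ΔS_total = -30.52 + 43.25 = 12.7 J/K.

ΔS_total = 12.7 J/K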